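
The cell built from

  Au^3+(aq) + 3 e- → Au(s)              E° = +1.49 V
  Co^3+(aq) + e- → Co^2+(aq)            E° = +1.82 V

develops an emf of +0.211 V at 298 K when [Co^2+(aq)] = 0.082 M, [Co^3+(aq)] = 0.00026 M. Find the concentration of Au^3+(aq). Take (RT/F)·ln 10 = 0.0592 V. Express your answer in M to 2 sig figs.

The Co³⁺/Co²⁺ couple has the larger reduction potential, so it is the cathode: E°cell = +1.82 − (+1.49) = +0.33 V and n = 3.
Rearranging E = E° − (0.0592/n)·log Q gives log Q = 3(+0.33 − (+0.211))/0.0592 = 6.030.
For 3 Co^3+(aq) + Au(s) → 3 Co^2+(aq) + Au^3+(aq), the reaction quotient is Q = ([Co^2+(aq)]^3·[Au^3+(aq)]) / [Co^3+(aq)]^3.
Isolating [Au^3+(aq)] in Q = 10^{6.030} yields log [Au^3+(aq)] = −1.467, i.e. 0.034 M.

0.034 M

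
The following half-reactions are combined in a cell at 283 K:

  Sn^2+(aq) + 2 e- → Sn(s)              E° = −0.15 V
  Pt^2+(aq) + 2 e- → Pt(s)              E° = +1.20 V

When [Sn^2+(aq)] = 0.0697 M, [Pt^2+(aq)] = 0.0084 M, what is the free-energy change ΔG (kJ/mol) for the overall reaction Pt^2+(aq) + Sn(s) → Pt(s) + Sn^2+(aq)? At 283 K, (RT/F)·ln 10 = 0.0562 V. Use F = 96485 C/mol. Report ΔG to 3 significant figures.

The standard cell potential is +1.20 − (−0.15) = +1.35 V, with n = 2 electrons in the balanced equation.
The reaction quotient is [Sn^2+(aq)] / [Pt^2+(aq)] = 8.3; by Nernst, E = +1.35 − (0.0562/2)(0.919) = +1.3242 V.
Then ΔG = −nFE = −2 × 96485 × +1.3242 J/mol = −256 kJ/mol.

−256 kJ/mol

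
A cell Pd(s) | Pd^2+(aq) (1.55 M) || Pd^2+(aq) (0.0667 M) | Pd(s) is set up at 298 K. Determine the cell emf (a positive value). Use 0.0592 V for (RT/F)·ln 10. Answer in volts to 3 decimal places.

0.040 V

For a concentration cell E°cell = 0, since both electrodes use the same couple.
The compartment with the higher Pd^2+(aq) concentration (1.55 M) acts as the cathode; ions are reduced there and produced at the dilute (0.0667 M) anode.
With n = 2, Ecell = −(0.0592/2)·log([dilute]/[conc]) = −(0.0592/2)·log(0.0667/1.55) = +0.040 V.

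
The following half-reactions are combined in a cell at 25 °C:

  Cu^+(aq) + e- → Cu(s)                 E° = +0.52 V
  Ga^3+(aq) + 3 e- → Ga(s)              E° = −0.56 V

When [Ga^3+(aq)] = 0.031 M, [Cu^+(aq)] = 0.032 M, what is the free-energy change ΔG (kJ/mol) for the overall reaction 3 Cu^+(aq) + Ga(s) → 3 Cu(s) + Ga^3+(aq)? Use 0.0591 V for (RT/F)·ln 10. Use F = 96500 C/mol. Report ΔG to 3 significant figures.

−296 kJ/mol

E°cell = +0.52 − (−0.56) = +1.08 V; the balanced reaction transfers n = 3 electrons.
Here Q = [Ga^3+(aq)] / [Cu^+(aq)]^3 = 946 (log Q = 2.976), giving E = +1.08 − (0.0591/3)·(2.976) = +1.0214 V.
ΔG = −nFE = −(3)(96500)(+1.0214) J/mol = −296 kJ/mol.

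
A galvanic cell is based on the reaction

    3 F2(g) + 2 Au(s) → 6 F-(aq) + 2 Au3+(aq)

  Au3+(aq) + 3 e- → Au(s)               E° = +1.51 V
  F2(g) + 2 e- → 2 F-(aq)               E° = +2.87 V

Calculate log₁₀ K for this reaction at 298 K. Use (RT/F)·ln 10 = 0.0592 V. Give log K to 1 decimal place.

The F₂/F⁻ couple is reduced (cathode); E°cell = +2.87 − (+1.51) = +1.36 V with n = 6.
At equilibrium E = 0, so log K = nE°cell / 0.0592 = (6)(+1.36) / 0.0592 = 137.8.

log K = 137.8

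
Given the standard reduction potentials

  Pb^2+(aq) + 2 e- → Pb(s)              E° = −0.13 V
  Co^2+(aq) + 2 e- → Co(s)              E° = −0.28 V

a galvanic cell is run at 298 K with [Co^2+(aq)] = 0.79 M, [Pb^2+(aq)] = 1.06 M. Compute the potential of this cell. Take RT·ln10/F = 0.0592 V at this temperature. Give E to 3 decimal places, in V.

+0.154 V

Since E°(Pb²⁺/Pb) > E°(Co²⁺/Co), Pb²⁺/Pb serves as the cathode.
The standard potential is −0.13 − (−0.28) = +0.15 V and the balanced reaction transfers n = 2 electrons.
The balanced reaction is Pb^2+(aq) + Co(s) → Pb(s) + Co^2+(aq), so Q = [Co^2+(aq)] / [Pb^2+(aq)] = 0.745 and log Q = −0.128.
E = E° − (0.0592/n)·log Q = +0.15 − (0.0592/2)(−0.128) = +0.154 V.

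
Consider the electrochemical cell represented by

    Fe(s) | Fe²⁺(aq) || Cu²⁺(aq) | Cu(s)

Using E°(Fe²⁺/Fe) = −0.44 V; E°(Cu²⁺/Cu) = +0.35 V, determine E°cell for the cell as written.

+0.79 V

By convention the left-hand electrode in cell notation is the anode (oxidation) and the right-hand electrode is the cathode (reduction).
E°cell = E°(right) − E°(left) = +0.35 − (−0.44) = +0.79 V.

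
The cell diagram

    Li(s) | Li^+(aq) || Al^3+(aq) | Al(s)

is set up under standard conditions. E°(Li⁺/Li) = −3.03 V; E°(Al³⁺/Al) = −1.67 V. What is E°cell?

By convention the left-hand electrode in cell notation is the anode (oxidation) and the right-hand electrode is the cathode (reduction).
E°cell = E°(right) − E°(left) = −1.67 − (−3.03) = +1.36 V.

+1.36 V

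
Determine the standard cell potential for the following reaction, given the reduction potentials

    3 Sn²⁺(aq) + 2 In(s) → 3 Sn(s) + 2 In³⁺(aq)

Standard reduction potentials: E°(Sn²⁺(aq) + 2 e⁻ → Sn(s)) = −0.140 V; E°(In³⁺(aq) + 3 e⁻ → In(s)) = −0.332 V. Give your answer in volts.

+0.192 V

Sn²⁺(aq) gains electrons, so the Sn²⁺/Sn couple is the cathode; the In³⁺/In couple is the anode.
E°cell = E°(cathode) − E°(anode) = −0.140 − (−0.332) = +0.192 V.
The positive value indicates the reaction is spontaneous as written.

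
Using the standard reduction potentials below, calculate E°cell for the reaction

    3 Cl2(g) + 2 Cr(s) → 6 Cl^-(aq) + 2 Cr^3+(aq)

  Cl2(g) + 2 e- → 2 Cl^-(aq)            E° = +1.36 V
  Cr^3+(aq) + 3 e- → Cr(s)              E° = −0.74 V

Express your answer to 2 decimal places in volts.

+2.10 V

Cl2(g) gains electrons, so the Cl₂/Cl⁻ couple is the cathode; the Cr³⁺/Cr couple is the anode.
E°cell = E°(cathode) − E°(anode) = +1.36 − (−0.74) = +2.10 V.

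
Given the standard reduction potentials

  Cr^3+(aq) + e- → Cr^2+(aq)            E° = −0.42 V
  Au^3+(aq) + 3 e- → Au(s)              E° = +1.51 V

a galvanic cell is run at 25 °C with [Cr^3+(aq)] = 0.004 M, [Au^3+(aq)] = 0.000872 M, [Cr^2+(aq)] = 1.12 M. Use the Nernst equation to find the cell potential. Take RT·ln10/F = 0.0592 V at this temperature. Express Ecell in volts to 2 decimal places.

+2.01 V

Au³⁺/Au is reduced (cathode, E° = +1.51 V) and Cr³⁺/Cr²⁺ is oxidized (anode).
The standard potential is +1.51 − (−0.42) = +1.93 V and the balanced reaction transfers n = 3 electrons.
For the overall reaction Au^3+(aq) + 3 Cr^2+(aq) → Au(s) + 3 Cr^3+(aq), Q = [Cr^3+(aq)]^3 / ([Au^3+(aq)]·[Cr^2+(aq)]^3) = 5.22×10^−5, giving log Q = −4.282.
E = E° − (0.0592/n)·log Q = +1.93 − (0.0592/3)(−4.282) = +2.01 V.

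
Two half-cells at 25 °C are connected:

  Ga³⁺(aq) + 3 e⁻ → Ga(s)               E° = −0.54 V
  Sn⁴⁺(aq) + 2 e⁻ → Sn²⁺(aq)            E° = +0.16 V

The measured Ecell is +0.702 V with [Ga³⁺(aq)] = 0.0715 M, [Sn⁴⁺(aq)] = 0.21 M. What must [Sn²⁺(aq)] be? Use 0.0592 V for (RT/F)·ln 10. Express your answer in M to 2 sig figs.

Sn⁴⁺/Sn²⁺ is the cathode (higher E°); E°cell = +0.16 − (−0.54) = +0.70 V with n = 6.
Rearranging E = E° − (0.0592/n)·log Q gives log Q = 6(+0.70 − (+0.702))/0.0592 = −0.203.
For 3 Sn⁴⁺(aq) + 2 Ga(s) → 3 Sn²⁺(aq) + 2 Ga³⁺(aq), the reaction quotient is Q = ([Sn²⁺(aq)]^3·[Ga³⁺(aq)]^2) / [Sn⁴⁺(aq)]^3.
Solving for the unknown gives log [Sn²⁺(aq)] = 0.018, so [Sn²⁺(aq)] ≈ 1.0 M.

1.0 M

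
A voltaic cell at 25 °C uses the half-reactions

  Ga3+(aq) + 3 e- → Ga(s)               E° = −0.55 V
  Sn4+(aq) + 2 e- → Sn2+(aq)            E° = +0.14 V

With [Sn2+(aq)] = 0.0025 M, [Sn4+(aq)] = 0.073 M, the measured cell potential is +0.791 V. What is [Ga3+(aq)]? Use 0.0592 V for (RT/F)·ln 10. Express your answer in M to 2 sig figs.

0.0012 M

Sn⁴⁺/Sn²⁺ is the cathode (higher E°); E°cell = +0.14 − (−0.55) = +0.69 V with n = 6.
From the Nernst equation, log Q = n(E° − E)/0.0592 = 6·(+0.69 − (+0.791))/0.0592 = −10.236.
Balancing electrons gives 3 Sn4+(aq) + 2 Ga(s) → 3 Sn2+(aq) + 2 Ga3+(aq); thus Q = ([Sn2+(aq)]^3·[Ga3+(aq)]^2) / [Sn4+(aq)]^3.
Solving for the unknown gives log [Ga3+(aq)] = −2.920, so [Ga3+(aq)] ≈ 0.0012 M.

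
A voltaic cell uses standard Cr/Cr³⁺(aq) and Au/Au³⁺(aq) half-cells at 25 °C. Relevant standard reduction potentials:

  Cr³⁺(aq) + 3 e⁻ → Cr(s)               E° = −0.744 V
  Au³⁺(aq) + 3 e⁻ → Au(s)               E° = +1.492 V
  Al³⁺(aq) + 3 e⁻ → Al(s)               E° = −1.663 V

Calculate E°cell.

+2.236 V

Of the two couples in this cell, the one with the more positive reduction potential is reduced at the cathode: here that is Au³⁺/Au (+1.492 V); Cr³⁺/Cr (−0.744 V) is the anode.
E°cell = E°(cathode) − E°(anode) = +1.492 − (−0.744) = +2.236 V.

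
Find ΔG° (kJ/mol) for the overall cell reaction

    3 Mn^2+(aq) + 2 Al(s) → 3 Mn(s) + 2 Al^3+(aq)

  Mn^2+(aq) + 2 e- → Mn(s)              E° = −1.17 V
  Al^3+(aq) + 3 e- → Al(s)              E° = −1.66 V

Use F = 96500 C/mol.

−284 kJ/mol

In the reaction as written Mn^2+(aq) is reduced, so the Mn²⁺/Mn couple is the cathode and Al³⁺/Al is the anode.
E°cell = −1.17 − (−1.66) = +0.49 V; balancing electrons gives n = 6.
ΔG° = −nFE°cell = −(6)(96500)(+0.49) J/mol = −284 kJ/mol.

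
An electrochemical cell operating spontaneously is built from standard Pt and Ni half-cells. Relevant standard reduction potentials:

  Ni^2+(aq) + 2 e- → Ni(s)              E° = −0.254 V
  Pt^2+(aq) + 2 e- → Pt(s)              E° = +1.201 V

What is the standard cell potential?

+1.455 V

The Pt²⁺/Pt couple has the higher E°, so Pt ion is reduced (cathode) and Ni is oxidized (anode).
E°cell = E°(cathode) − E°(anode) = +1.201 − (−0.254) = +1.455 V.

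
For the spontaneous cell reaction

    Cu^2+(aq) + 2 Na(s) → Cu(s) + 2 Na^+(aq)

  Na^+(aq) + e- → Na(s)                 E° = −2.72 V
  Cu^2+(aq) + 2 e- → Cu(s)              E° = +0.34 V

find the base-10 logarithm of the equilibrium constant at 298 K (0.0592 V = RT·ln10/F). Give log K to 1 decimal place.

log K = 103.4

The Cu²⁺/Cu couple is reduced (cathode); E°cell = +0.34 − (−2.72) = +3.06 V with n = 2.
At equilibrium E = 0, so log K = nE°cell / 0.0592 = (2)(+3.06) / 0.0592 = 103.4.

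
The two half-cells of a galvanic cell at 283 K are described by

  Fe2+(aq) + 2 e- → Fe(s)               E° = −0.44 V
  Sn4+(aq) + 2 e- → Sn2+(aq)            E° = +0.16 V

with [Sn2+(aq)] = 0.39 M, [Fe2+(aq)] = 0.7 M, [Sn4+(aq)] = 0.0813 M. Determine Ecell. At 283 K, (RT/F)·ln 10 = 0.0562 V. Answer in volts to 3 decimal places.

Sn⁴⁺/Sn²⁺ is reduced (cathode, E° = +0.16 V) and Fe²⁺/Fe is oxidized (anode).
E°cell = +0.16 − (−0.44) = +0.60 V, with n = 2 electrons transferred.
For the overall reaction Sn4+(aq) + Fe(s) → Sn2+(aq) + Fe2+(aq), Q = ([Sn2+(aq)]·[Fe2+(aq)]) / [Sn4+(aq)] = 3.36, giving log Q = 0.526.
Applying E = E° − (RT ln10/nF)·log Q gives +0.60 − (0.0562/2)(0.526) = +0.585 V.

+0.585 V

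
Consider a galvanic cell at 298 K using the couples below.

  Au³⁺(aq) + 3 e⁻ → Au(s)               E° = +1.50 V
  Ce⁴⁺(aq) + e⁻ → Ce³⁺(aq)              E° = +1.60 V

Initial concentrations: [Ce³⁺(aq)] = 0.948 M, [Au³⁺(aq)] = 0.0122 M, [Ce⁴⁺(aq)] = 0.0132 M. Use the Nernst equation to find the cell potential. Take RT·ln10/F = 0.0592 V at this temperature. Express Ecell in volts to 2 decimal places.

Since E°(Ce⁴⁺/Ce³⁺) > E°(Au³⁺/Au), Ce⁴⁺/Ce³⁺ serves as the cathode.
E°cell = E°cat − E°an = +1.60 − (+1.50) = +0.10 V; n = 3.
Balancing gives 3 Ce⁴⁺(aq) + Au(s) → 3 Ce³⁺(aq) + Au³⁺(aq); hence Q = ([Ce³⁺(aq)]^3·[Au³⁺(aq)]) / [Ce⁴⁺(aq)]^3 = 4.52×10^3 (log Q = 3.655).
E = E° − (0.0592/n)·log Q = +0.10 − (0.0592/3)(3.655) = +0.03 V.

+0.03 V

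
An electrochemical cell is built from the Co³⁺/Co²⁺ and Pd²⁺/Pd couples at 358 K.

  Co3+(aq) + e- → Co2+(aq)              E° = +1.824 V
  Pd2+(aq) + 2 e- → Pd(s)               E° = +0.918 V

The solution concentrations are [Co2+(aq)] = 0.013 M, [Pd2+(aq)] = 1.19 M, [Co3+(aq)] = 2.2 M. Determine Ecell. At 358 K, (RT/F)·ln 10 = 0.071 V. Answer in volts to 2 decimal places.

Co³⁺/Co²⁺ is reduced (cathode, E° = +1.824 V) and Pd²⁺/Pd is oxidized (anode).
The standard potential is +1.824 − (+0.918) = +0.906 V and the balanced reaction transfers n = 2 electrons.
For the overall reaction 2 Co3+(aq) + Pd(s) → 2 Co2+(aq) + Pd2+(aq), Q = ([Co2+(aq)]^2·[Pd2+(aq)]) / [Co3+(aq)]^2 = 4.16×10^−5, giving log Q = −4.381.
By the Nernst equation, E = +0.906 − (0.071/2)·(−4.381) = +1.06 V.

+1.06 V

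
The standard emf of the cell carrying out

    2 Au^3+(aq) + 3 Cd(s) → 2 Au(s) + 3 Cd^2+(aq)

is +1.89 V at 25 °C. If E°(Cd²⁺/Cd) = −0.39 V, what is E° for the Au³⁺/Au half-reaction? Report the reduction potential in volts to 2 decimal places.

In the reaction as written the Au³⁺/Au couple is reduced (cathode) and Cd²⁺/Cd is oxidized (anode), so E°cell = E°(Au³⁺/Au) − E°(Cd²⁺/Cd).
E°(Au³⁺/Au) = E°cell + E°(anode) = +1.89 + (−0.39) = +1.50 V.

+1.50 V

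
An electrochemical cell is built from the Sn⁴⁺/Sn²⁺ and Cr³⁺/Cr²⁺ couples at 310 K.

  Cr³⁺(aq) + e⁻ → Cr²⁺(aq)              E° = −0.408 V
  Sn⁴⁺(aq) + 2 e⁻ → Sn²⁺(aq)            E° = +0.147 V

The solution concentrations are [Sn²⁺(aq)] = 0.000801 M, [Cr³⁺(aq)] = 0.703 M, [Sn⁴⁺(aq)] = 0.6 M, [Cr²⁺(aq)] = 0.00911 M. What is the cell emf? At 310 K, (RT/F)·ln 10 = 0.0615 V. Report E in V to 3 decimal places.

+0.527 V

Since E°(Sn⁴⁺/Sn²⁺) > E°(Cr³⁺/Cr²⁺), Sn⁴⁺/Sn²⁺ serves as the cathode.
E°cell = E°cat − E°an = +0.147 − (−0.408) = +0.555 V; n = 2.
Balancing gives Sn⁴⁺(aq) + 2 Cr²⁺(aq) → Sn²⁺(aq) + 2 Cr³⁺(aq); hence Q = ([Sn²⁺(aq)]·[Cr³⁺(aq)]^2) / ([Sn⁴⁺(aq)]·[Cr²⁺(aq)]^2) = 7.95 (log Q = 0.900).
E = E° − (0.0615/n)·log Q = +0.555 − (0.0615/2)(0.900) = +0.527 V.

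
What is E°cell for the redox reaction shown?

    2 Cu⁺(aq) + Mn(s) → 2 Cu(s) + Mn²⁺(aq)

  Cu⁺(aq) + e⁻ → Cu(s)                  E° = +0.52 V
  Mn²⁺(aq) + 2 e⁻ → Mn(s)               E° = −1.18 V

Cu⁺(aq) gains electrons, so the Cu⁺/Cu couple is the cathode; the Mn²⁺/Mn couple is the anode.
E°cell = E°(cathode) − E°(anode) = +0.52 − (−1.18) = +1.70 V.
The positive value indicates the reaction is spontaneous as written.

+1.70 V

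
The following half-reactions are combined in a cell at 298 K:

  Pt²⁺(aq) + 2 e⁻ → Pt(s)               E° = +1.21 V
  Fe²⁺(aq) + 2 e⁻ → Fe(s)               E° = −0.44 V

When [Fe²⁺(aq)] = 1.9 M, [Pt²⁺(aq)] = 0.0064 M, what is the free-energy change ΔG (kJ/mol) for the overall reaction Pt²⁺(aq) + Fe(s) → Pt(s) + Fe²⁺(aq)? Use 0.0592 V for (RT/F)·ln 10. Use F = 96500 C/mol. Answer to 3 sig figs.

E°cell = +1.21 − (−0.44) = +1.65 V; the balanced reaction transfers n = 2 electrons.
The reaction quotient is [Fe²⁺(aq)] / [Pt²⁺(aq)] = 297; by Nernst, E = +1.65 − (0.0592/2)(2.473) = +1.5768 V.
Finally ΔG = −nFE = −(2)(96500 C/mol)(+1.5768 V) = −304 kJ/mol.

−304 kJ/mol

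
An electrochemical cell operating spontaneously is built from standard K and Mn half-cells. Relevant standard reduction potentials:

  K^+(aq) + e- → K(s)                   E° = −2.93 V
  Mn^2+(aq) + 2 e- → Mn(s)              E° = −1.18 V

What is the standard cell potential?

The Mn²⁺/Mn couple has the higher E°, so Mn ion is reduced (cathode) and K is oxidized (anode).
E°cell = E°(cathode) − E°(anode) = −1.18 − (−2.93) = +1.75 V.

+1.75 V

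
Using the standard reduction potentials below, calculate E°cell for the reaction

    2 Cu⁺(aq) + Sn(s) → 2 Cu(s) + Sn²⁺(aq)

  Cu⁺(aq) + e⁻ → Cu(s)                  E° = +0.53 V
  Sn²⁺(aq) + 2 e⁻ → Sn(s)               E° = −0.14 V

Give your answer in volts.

+0.67 V

In the reaction as written, Cu⁺(aq) is reduced (cathode) and Sn²⁺(aq) is produced by oxidation at the anode.
E°cell = E°(cathode) − E°(anode) = +0.53 − (−0.14) = +0.67 V.
The positive value indicates the reaction is spontaneous as written.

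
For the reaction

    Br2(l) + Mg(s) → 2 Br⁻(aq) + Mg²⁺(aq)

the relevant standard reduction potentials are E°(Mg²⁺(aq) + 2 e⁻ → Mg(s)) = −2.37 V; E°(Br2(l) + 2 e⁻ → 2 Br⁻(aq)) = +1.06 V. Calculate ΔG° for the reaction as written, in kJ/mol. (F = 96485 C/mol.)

In the reaction as written Br2(l) is reduced, so the Br₂/Br⁻ couple is the cathode and Mg²⁺/Mg is the anode.
E°cell = +1.06 − (−2.37) = +3.43 V; balancing electrons gives n = 2.
ΔG° = −nFE°cell = −(2)(96485)(+3.43) J/mol = −662 kJ/mol.

−662 kJ/mol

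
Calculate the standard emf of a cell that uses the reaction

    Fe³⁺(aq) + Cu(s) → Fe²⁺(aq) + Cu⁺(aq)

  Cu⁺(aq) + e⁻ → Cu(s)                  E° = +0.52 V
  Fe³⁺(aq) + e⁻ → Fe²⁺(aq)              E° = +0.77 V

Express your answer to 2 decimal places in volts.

Fe³⁺(aq) gains electrons, so the Fe³⁺/Fe²⁺ couple is the cathode; the Cu⁺/Cu couple is the anode.
E°cell = E°(cathode) − E°(anode) = +0.77 − (+0.52) = +0.25 V.

+0.25 V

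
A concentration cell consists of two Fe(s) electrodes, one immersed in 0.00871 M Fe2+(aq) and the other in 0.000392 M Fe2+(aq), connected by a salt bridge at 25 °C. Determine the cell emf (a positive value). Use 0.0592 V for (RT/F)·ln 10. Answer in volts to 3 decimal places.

For a concentration cell E°cell = 0, since both electrodes use the same couple.
The compartment with the higher Fe2+(aq) concentration (0.00871 M) acts as the cathode; ions are reduced there and produced at the dilute (0.000392 M) anode.
With n = 2, Ecell = −(0.0592/2)·log([dilute]/[conc]) = −(0.0592/2)·log(0.000392/0.00871) = +0.040 V.

0.040 V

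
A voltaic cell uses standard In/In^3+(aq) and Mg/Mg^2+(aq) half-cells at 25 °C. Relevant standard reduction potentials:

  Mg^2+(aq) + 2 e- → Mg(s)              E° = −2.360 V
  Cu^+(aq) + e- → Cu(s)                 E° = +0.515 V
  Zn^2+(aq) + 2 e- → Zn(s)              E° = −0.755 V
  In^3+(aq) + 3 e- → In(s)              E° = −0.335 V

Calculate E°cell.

The In³⁺/In couple has the higher E°, so In ion is reduced (cathode) and Mg is oxidized (anode).
E°cell = E°(cathode) − E°(anode) = −0.335 − (−2.360) = +2.025 V.

+2.025 V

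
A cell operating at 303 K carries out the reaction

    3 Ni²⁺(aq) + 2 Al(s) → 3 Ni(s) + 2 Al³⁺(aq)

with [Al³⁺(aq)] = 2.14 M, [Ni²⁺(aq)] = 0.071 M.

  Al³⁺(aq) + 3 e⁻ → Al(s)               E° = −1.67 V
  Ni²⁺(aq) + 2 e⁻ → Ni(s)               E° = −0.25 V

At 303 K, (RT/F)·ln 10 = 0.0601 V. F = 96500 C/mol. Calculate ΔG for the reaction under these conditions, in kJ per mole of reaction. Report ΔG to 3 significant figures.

−798 kJ/mol

E°cell = −0.25 − (−1.67) = +1.42 V; the balanced reaction transfers n = 6 electrons.
Here Q = [Al³⁺(aq)]^2 / [Ni²⁺(aq)]^3 = 1.28×10^4 (log Q = 4.107), giving E = +1.42 − (0.0601/6)·(4.107) = +1.3789 V.
ΔG = −nFE = −(6)(96500)(+1.3789) J/mol = −798 kJ/mol.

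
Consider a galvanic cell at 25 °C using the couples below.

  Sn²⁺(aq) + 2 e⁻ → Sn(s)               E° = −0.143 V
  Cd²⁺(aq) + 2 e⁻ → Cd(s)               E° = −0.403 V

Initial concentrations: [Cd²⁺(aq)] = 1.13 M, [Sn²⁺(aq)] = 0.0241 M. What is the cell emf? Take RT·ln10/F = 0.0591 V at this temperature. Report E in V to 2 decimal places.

+0.21 V

The Sn²⁺/Sn couple has the more positive E°, so it is the cathode; Cd²⁺/Cd is the anode.
E°cell = E°cat − E°an = −0.143 − (−0.403) = +0.260 V; n = 2.
The balanced reaction is Sn²⁺(aq) + Cd(s) → Sn(s) + Cd²⁺(aq), so Q = [Cd²⁺(aq)] / [Sn²⁺(aq)] = 46.9 and log Q = 1.671.
E = E° − (0.0591/n)·log Q = +0.260 − (0.0591/2)(1.671) = +0.21 V.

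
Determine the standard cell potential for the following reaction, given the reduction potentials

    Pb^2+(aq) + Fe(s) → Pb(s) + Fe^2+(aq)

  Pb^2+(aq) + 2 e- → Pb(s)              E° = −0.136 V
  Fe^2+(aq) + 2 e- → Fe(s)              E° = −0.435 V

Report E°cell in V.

Pb^2+(aq) gains electrons, so the Pb²⁺/Pb couple is the cathode; the Fe²⁺/Fe couple is the anode.
E°cell = E°(cathode) − E°(anode) = −0.136 − (−0.435) = +0.299 V.
The positive value indicates the reaction is spontaneous as written.

+0.299 V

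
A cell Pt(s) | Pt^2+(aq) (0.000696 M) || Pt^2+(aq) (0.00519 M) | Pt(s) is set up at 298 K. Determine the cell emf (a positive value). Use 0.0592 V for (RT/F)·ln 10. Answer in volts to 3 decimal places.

For a concentration cell E°cell = 0, since both electrodes use the same couple.
The compartment with the higher Pt^2+(aq) concentration (0.00519 M) acts as the cathode; ions are reduced there and produced at the dilute (0.000696 M) anode.
With n = 2, Ecell = −(0.0592/2)·log([dilute]/[conc]) = −(0.0592/2)·log(0.000696/0.00519) = +0.026 V.

0.026 V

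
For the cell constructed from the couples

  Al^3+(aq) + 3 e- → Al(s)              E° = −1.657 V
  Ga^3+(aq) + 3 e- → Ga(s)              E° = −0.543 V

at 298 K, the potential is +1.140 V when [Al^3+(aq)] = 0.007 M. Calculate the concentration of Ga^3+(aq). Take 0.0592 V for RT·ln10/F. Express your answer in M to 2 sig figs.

Ga³⁺/Ga is the cathode (higher E°); E°cell = −0.543 − (−1.657) = +1.114 V with n = 3.
Rearranging E = E° − (0.0592/n)·log Q gives log Q = 3(+1.114 − (+1.140))/0.0592 = −1.318.
For Ga^3+(aq) + Al(s) → Ga(s) + Al^3+(aq), the reaction quotient is Q = [Al^3+(aq)] / [Ga^3+(aq)].
Substituting the known concentrations and solving, log [Ga^3+(aq)] = −0.837 and [Ga^3+(aq)] = 0.15 M.

0.15 M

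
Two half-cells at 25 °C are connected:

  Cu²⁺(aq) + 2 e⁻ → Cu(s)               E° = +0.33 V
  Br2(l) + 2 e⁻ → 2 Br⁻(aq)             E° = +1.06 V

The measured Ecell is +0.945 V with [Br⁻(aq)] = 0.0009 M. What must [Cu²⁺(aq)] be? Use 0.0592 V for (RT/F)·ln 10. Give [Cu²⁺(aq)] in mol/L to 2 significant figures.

The Br₂/Br⁻ couple has the larger reduction potential, so it is the cathode: E°cell = +1.06 − (+0.33) = +0.73 V and n = 2.
Since E = E° − (0.0592/n)·log Q, log Q = n(E° − E)/0.0592 = −7.264.
The balanced reaction is Br2(l) + Cu(s) → 2 Br⁻(aq) + Cu²⁺(aq), so Q = [Br⁻(aq)]^2·[Cu²⁺(aq)].
Isolating [Cu²⁺(aq)] in Q = 10^{−7.264} yields log [Cu²⁺(aq)] = −1.172, i.e. 0.067 M.

0.067 M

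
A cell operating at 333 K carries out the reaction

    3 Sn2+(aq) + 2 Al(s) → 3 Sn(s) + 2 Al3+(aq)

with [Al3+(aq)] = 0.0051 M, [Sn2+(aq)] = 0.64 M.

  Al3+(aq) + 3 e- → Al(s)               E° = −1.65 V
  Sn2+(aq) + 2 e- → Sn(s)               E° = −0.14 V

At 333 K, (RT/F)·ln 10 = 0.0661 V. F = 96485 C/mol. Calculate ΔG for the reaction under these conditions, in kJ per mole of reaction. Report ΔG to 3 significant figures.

−900 kJ/mol

With Sn²⁺/Sn reduced at the cathode, E°cell = −0.14 − (−1.65) = +1.51 V and n = 6.
The reaction quotient is [Al3+(aq)]^2 / [Sn2+(aq)]^3 = 9.92×10^−5; by Nernst, E = +1.51 − (0.0661/6)(−4.003) = +1.5541 V.
Then ΔG = −nFE = −6 × 96485 × +1.5541 J/mol = −900 kJ/mol.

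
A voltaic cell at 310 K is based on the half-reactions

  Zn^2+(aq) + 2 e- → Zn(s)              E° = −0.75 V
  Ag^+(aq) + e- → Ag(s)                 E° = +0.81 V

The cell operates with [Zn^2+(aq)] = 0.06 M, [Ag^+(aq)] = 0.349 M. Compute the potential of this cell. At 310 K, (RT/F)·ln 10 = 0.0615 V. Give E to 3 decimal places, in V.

+1.569 V

Ag⁺/Ag is reduced (cathode, E° = +0.81 V) and Zn²⁺/Zn is oxidized (anode).
E°cell = E°cat − E°an = +0.81 − (−0.75) = +1.56 V; n = 2.
The balanced reaction is 2 Ag^+(aq) + Zn(s) → 2 Ag(s) + Zn^2+(aq), so Q = [Zn^2+(aq)] / [Ag^+(aq)]^2 = 0.493 and log Q = −0.307.
By the Nernst equation, E = +1.56 − (0.0615/2)·(−0.307) = +1.569 V.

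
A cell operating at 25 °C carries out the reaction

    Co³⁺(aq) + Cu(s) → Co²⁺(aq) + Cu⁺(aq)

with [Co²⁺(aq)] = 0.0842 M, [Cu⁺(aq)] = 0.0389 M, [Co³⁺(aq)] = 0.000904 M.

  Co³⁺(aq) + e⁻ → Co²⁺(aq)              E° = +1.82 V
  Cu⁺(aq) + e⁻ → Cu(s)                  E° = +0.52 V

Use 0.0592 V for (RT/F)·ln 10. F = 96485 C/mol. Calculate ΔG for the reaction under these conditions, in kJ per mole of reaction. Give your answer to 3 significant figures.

−122 kJ/mol

The standard cell potential is +1.82 − (+0.52) = +1.30 V, with n = 1 electron in the balanced equation.
Here Q = ([Co²⁺(aq)]·[Cu⁺(aq)]) / [Co³⁺(aq)] = 3.62 (log Q = 0.559), giving E = +1.30 − (0.0592/1)·(0.559) = +1.2669 V.
ΔG = −nFE = −(1)(96485)(+1.2669) J/mol = −122 kJ/mol.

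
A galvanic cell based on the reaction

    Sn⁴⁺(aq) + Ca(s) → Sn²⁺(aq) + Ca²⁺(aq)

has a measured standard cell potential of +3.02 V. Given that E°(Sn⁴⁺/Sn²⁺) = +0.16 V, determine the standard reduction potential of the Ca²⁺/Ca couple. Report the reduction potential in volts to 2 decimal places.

In the reaction as written the Sn⁴⁺/Sn²⁺ couple is reduced (cathode) and Ca²⁺/Ca is oxidized (anode), so E°cell = E°(Sn⁴⁺/Sn²⁺) − E°(Ca²⁺/Ca).
E°(Ca²⁺/Ca) = E°(cathode) − E°cell = +0.16 − (+3.02) = −2.86 V.

−2.86 V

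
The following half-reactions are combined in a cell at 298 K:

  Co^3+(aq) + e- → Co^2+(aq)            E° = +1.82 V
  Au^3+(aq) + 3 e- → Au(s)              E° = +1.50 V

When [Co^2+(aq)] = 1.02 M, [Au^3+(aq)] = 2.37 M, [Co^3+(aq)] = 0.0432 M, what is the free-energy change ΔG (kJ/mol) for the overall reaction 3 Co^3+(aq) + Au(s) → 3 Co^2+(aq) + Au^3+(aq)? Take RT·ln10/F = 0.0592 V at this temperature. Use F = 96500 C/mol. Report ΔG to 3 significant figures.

E°cell = +1.82 − (+1.50) = +0.32 V; the balanced reaction transfers n = 3 electrons.
The reaction quotient is ([Co^2+(aq)]^3·[Au^3+(aq)]) / [Co^3+(aq)]^3 = 3.12×10^4; by Nernst, E = +0.32 − (0.0592/3)(4.494) = +0.2313 V.
ΔG = −nFE = −(3)(96500)(+0.2313) J/mol = −67.0 kJ/mol.

−67.0 kJ/mol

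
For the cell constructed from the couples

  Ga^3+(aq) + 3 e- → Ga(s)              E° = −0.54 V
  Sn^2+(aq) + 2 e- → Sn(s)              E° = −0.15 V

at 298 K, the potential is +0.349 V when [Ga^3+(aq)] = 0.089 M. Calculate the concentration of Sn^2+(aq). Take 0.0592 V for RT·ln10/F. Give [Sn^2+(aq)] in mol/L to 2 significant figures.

Sn²⁺/Sn is the cathode (higher E°); E°cell = −0.15 − (−0.54) = +0.39 V with n = 6.
Rearranging E = E° − (0.0592/n)·log Q gives log Q = 6(+0.39 − (+0.349))/0.0592 = 4.155.
The balanced reaction is 3 Sn^2+(aq) + 2 Ga(s) → 3 Sn(s) + 2 Ga^3+(aq), so Q = [Ga^3+(aq)]^2 / [Sn^2+(aq)]^3.
Solving for the unknown gives log [Sn^2+(aq)] = −2.085, so [Sn^2+(aq)] ≈ 0.0082 M.

0.0082 M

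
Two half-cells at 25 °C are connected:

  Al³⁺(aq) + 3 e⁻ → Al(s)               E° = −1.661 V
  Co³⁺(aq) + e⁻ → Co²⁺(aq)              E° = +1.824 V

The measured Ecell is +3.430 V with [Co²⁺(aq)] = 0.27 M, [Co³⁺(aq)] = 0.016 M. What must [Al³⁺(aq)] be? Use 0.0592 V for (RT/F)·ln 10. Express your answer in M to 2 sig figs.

With Co³⁺/Co²⁺ at the cathode and Al³⁺/Al at the anode, E°cell = +1.824 − (−1.661) = +3.485 V (n = 3).
Rearranging E = E° − (0.0592/n)·log Q gives log Q = 3(+3.485 − (+3.430))/0.0592 = 2.787.
The balanced reaction is 3 Co³⁺(aq) + Al(s) → 3 Co²⁺(aq) + Al³⁺(aq), so Q = ([Co²⁺(aq)]^3·[Al³⁺(aq)]) / [Co³⁺(aq)]^3.
Substituting the known concentrations and solving, log [Al³⁺(aq)] = −0.895 and [Al³⁺(aq)] = 0.13 M.

0.13 M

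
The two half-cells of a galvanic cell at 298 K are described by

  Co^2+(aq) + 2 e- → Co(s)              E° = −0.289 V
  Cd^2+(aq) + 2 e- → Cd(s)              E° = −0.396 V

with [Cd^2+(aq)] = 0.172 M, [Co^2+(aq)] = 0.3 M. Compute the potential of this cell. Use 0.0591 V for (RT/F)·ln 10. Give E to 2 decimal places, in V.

Co²⁺/Co is reduced (cathode, E° = −0.289 V) and Cd²⁺/Cd is oxidized (anode).
The standard potential is −0.289 − (−0.396) = +0.107 V and the balanced reaction transfers n = 2 electrons.
For the overall reaction Co^2+(aq) + Cd(s) → Co(s) + Cd^2+(aq), Q = [Cd^2+(aq)] / [Co^2+(aq)] = 0.573, giving log Q = −0.242.
E = E° − (0.0591/n)·log Q = +0.107 − (0.0591/2)(−0.242) = +0.11 V.

+0.11 V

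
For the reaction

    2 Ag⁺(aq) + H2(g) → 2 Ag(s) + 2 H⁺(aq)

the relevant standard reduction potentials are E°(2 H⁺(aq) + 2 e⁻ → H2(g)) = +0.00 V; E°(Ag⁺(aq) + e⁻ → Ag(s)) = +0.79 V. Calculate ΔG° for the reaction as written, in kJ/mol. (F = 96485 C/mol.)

−152 kJ/mol

In the reaction as written Ag⁺(aq) is reduced, so the Ag⁺/Ag couple is the cathode and 2H⁺/H₂ is the anode.
E°cell = +0.79 − (+0.00) = +0.79 V; balancing electrons gives n = 2.
ΔG° = −nFE°cell = −(2)(96485)(+0.79) J/mol = −152 kJ/mol.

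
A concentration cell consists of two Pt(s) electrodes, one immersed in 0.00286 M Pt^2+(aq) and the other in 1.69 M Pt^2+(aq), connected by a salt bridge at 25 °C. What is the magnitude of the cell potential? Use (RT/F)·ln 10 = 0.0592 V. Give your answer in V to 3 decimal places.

0.082 V

For a concentration cell E°cell = 0, since both electrodes use the same couple.
The compartment with the higher Pt^2+(aq) concentration (1.69 M) acts as the cathode; ions are reduced there and produced at the dilute (0.00286 M) anode.
With n = 2, Ecell = −(0.0592/2)·log([dilute]/[conc]) = −(0.0592/2)·log(0.00286/1.69) = +0.082 V.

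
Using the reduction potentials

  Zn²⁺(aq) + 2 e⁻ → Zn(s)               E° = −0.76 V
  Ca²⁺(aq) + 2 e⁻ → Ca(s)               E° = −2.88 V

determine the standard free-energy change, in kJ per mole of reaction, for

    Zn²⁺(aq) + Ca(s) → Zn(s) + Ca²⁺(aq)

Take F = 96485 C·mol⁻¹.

−409 kJ/mol

In the reaction as written Zn²⁺(aq) is reduced, so the Zn²⁺/Zn couple is the cathode and Ca²⁺/Ca is the anode.
E°cell = −0.76 − (−2.88) = +2.12 V; balancing electrons gives n = 2.
ΔG° = −nFE°cell = −(2)(96485)(+2.12) J/mol = −409 kJ/mol.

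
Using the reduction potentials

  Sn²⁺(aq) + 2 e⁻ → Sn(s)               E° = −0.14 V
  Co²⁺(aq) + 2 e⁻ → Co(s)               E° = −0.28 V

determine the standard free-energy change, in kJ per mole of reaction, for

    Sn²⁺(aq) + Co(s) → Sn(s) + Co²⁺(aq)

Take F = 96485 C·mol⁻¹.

In the reaction as written Sn²⁺(aq) is reduced, so the Sn²⁺/Sn couple is the cathode and Co²⁺/Co is the anode.
E°cell = −0.14 − (−0.28) = +0.14 V; balancing electrons gives n = 2.
ΔG° = −nFE°cell = −(2)(96485)(+0.14) J/mol = −27.0 kJ/mol.

−27.0 kJ/mol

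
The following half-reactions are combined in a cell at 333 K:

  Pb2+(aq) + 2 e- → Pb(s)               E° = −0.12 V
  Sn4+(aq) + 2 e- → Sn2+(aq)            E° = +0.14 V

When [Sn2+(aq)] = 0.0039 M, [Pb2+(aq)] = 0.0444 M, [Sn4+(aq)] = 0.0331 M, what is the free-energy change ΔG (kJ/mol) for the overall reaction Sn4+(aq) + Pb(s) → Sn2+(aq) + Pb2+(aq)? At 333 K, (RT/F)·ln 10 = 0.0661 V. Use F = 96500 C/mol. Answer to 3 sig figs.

The standard cell potential is +0.14 − (−0.12) = +0.26 V, with n = 2 electrons in the balanced equation.
Q = ([Sn2+(aq)]·[Pb2+(aq)]) / [Sn4+(aq)] = 0.00523, so log Q = −2.281 and E = +0.26 − (0.0661/2)(−2.281) = +0.3354 V.
ΔG = −nFE = −(2)(96500)(+0.3354) J/mol = −64.7 kJ/mol.

−64.7 kJ/mol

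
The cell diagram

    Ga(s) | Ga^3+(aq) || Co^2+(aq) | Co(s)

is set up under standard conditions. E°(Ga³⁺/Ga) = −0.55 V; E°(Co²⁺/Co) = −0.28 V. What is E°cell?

+0.27 V

By convention the left-hand electrode in cell notation is the anode (oxidation) and the right-hand electrode is the cathode (reduction).
E°cell = E°(right) − E°(left) = −0.28 − (−0.55) = +0.27 V.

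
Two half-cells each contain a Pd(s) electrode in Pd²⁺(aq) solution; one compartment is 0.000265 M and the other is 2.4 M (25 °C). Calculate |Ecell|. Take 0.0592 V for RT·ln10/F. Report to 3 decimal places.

For a concentration cell E°cell = 0, since both electrodes use the same couple.
The compartment with the higher Pd²⁺(aq) concentration (2.4 M) acts as the cathode; ions are reduced there and produced at the dilute (0.000265 M) anode.
With n = 2, Ecell = −(0.0592/2)·log([dilute]/[conc]) = −(0.0592/2)·log(0.000265/2.4) = +0.117 V.

0.117 V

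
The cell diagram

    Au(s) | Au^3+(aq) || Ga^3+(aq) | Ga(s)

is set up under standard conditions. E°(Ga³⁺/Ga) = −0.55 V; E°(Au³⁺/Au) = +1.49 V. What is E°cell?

By convention the left-hand electrode in cell notation is the anode (oxidation) and the right-hand electrode is the cathode (reduction).
E°cell = E°(right) − E°(left) = −0.55 − (+1.49) = −2.04 V.
The negative sign shows that, as written, the cell would require an external voltage to drive the reaction.

−2.04 V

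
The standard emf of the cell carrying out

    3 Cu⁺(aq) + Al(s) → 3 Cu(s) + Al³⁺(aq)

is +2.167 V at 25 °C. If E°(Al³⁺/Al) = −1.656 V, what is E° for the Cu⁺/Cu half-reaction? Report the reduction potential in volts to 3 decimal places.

+0.511 V

In the reaction as written the Cu⁺/Cu couple is reduced (cathode) and Al³⁺/Al is oxidized (anode), so E°cell = E°(Cu⁺/Cu) − E°(Al³⁺/Al).
E°(Cu⁺/Cu) = E°cell + E°(anode) = +2.167 + (−1.656) = +0.511 V.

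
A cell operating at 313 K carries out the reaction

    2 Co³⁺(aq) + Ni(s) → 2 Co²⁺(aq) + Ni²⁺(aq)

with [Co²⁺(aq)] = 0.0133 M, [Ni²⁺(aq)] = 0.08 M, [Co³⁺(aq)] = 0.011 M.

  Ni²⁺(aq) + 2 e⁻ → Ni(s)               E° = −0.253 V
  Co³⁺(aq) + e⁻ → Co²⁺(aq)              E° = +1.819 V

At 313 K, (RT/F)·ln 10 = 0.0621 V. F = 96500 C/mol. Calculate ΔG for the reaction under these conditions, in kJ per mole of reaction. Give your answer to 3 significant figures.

−405 kJ/mol

E°cell = +1.819 − (−0.253) = +2.072 V; the balanced reaction transfers n = 2 electrons.
Here Q = ([Co²⁺(aq)]^2·[Ni²⁺(aq)]) / [Co³⁺(aq)]^2 = 0.117 (log Q = −0.932), giving E = +2.072 − (0.0621/2)·(−0.932) = +2.1009 V.
ΔG = −nFE = −(2)(96500)(+2.1009) J/mol = −405 kJ/mol.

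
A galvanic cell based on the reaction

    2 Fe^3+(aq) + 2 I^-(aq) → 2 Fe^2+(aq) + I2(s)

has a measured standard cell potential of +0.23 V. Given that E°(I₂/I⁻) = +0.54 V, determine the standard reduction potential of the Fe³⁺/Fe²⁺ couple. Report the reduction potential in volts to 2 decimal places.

In the reaction as written the Fe³⁺/Fe²⁺ couple is reduced (cathode) and I₂/I⁻ is oxidized (anode), so E°cell = E°(Fe³⁺/Fe²⁺) − E°(I₂/I⁻).
E°(Fe³⁺/Fe²⁺) = E°cell + E°(anode) = +0.23 + (+0.54) = +0.77 V.

+0.77 V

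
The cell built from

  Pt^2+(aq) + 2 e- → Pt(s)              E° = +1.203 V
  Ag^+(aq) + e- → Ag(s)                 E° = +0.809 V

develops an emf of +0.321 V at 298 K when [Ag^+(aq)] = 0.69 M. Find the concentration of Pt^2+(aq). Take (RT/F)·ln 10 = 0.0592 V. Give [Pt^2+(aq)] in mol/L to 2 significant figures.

With Pt²⁺/Pt at the cathode and Ag⁺/Ag at the anode, E°cell = +1.203 − (+0.809) = +0.394 V (n = 2).
Rearranging E = E° − (0.0592/n)·log Q gives log Q = 2(+0.394 − (+0.321))/0.0592 = 2.466.
Balancing electrons gives Pt^2+(aq) + 2 Ag(s) → Pt(s) + 2 Ag^+(aq); thus Q = [Ag^+(aq)]^2 / [Pt^2+(aq)].
Substituting the known concentrations and solving, log [Pt^2+(aq)] = −2.788 and [Pt^2+(aq)] = 0.0016 M.

0.0016 M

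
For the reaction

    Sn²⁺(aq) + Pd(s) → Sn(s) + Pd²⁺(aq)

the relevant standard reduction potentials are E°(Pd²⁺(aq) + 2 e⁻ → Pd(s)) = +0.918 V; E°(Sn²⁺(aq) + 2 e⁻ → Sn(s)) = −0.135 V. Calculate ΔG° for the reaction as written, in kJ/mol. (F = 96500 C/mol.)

In the reaction as written Sn²⁺(aq) is reduced, so the Sn²⁺/Sn couple is the cathode and Pd²⁺/Pd is the anode.
E°cell = −0.135 − (+0.918) = −1.053 V; balancing electrons gives n = 2.
ΔG° = −nFE°cell = −(2)(96500)(−1.053) J/mol = +203 kJ/mol.

+203 kJ/mol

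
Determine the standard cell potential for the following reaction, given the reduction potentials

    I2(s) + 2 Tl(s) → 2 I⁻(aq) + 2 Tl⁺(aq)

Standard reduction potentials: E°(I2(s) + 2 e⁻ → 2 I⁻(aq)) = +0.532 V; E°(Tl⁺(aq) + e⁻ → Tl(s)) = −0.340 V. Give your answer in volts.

+0.872 V

In the reaction as written, I2(s) is reduced (cathode) and Tl⁺(aq) is produced by oxidation at the anode.
E°cell = E°(cathode) − E°(anode) = +0.532 − (−0.340) = +0.872 V.
The positive value indicates the reaction is spontaneous as written.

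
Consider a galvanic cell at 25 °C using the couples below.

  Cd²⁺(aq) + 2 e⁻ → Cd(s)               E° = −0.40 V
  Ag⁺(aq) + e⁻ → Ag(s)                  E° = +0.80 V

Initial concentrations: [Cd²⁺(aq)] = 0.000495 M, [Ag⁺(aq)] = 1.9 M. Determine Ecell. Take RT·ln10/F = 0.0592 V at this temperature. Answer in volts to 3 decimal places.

+1.314 V

The Ag⁺/Ag couple has the more positive E°, so it is the cathode; Cd²⁺/Cd is the anode.
E°cell = +0.80 − (−0.40) = +1.20 V, with n = 2 electrons transferred.
For the overall reaction 2 Ag⁺(aq) + Cd(s) → 2 Ag(s) + Cd²⁺(aq), Q = [Cd²⁺(aq)] / [Ag⁺(aq)]^2 = 0.000137, giving log Q = −3.863.
Applying E = E° − (RT ln10/nF)·log Q gives +1.20 − (0.0592/2)(−3.863) = +1.314 V.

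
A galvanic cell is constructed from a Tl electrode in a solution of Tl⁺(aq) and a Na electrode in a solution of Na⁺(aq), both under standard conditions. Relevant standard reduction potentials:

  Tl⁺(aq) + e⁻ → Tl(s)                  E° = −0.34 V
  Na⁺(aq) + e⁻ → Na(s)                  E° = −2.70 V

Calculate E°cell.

+2.36 V

The Tl⁺/Tl couple has the higher E°, so Tl ion is reduced (cathode) and Na is oxidized (anode).
E°cell = E°(cathode) − E°(anode) = −0.34 − (−2.70) = +2.36 V.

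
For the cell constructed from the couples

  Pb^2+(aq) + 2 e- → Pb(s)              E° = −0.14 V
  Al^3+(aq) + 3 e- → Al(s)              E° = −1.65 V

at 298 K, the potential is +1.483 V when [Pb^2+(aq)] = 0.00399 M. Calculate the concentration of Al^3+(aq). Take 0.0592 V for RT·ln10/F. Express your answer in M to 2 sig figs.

0.0059 M

The Pb²⁺/Pb couple has the larger reduction potential, so it is the cathode: E°cell = −0.14 − (−1.65) = +1.51 V and n = 6.
Rearranging E = E° − (0.0592/n)·log Q gives log Q = 6(+1.51 − (+1.483))/0.0592 = 2.736.
The balanced reaction is 3 Pb^2+(aq) + 2 Al(s) → 3 Pb(s) + 2 Al^3+(aq), so Q = [Al^3+(aq)]^2 / [Pb^2+(aq)]^3.
Solving for the unknown gives log [Al^3+(aq)] = −2.231, so [Al^3+(aq)] ≈ 0.0059 M.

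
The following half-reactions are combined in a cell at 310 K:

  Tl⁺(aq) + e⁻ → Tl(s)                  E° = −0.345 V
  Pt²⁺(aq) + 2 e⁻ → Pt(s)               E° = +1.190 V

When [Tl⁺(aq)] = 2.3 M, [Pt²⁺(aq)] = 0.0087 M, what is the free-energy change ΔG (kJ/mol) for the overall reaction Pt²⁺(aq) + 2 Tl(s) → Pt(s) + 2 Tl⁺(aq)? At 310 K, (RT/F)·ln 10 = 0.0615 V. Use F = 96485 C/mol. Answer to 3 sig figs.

With Pt²⁺/Pt reduced at the cathode, E°cell = +1.190 − (−0.345) = +1.535 V and n = 2.
Q = [Tl⁺(aq)]^2 / [Pt²⁺(aq)] = 608, so log Q = 2.784 and E = +1.535 − (0.0615/2)(2.784) = +1.4494 V.
ΔG = −nFE = −(2)(96485)(+1.4494) J/mol = −280 kJ/mol.

−280 kJ/mol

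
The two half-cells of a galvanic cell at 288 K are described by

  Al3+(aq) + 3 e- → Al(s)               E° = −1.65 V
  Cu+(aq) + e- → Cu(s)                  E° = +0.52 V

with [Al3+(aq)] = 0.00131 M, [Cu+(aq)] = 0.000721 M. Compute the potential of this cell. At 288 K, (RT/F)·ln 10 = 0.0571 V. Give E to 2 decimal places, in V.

Cu⁺/Cu is reduced (cathode, E° = +0.52 V) and Al³⁺/Al is oxidized (anode).
E°cell = E°cat − E°an = +0.52 − (−1.65) = +2.17 V; n = 3.
Balancing gives 3 Cu+(aq) + Al(s) → 3 Cu(s) + Al3+(aq); hence Q = [Al3+(aq)] / [Cu+(aq)]^3 = 3.5×10^6 (log Q = 6.543).
E = E° − (0.0571/n)·log Q = +2.17 − (0.0571/3)(6.543) = +2.05 V.

+2.05 V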